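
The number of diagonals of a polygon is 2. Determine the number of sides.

Using d = n(n - 3)/2, we solve 2 = n(n - 3)/2.
So n(n - 3) = 4.
Testing n = 4: 4 * 1 = 4 = 4. Correct.
The polygon has 4 sides.

4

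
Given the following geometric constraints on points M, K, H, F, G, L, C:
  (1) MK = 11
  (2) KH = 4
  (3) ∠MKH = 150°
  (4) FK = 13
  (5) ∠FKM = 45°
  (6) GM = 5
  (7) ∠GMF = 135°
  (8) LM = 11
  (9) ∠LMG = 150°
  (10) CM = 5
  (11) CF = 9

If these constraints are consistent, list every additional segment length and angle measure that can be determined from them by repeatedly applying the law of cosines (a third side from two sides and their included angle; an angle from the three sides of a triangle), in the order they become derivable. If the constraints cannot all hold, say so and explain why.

The constraints are consistent. Derivable facts, in order:
After 1 step:
- GL ≈ 15.53
- MF ≈ 9.37
- MH ≈ 14.6
After 2 steps:
- FG ≈ 13.38
- ∠CFM = 31.51°
- ∠CMF = 70.18°
- ∠FCM = 78.31°
- ∠FMK = 78.88°
- ∠GLM = 9.26°
- ∠HMK = 7.87°
- ∠KFM = 56.12°
- ∠KHM = 22.13°
- ∠LGM = 20.74°
After 3 steps:
- ∠FGM = 29.68°
- ∠GFM = 15.32°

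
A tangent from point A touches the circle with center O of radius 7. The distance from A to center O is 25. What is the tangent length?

tangent = √(d² - r²) = √(25² - 7²) = √(625 - 49) = √576 = 24

24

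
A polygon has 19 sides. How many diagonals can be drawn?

Each of the 19 vertices connects to 16 non-adjacent vertices via diagonals.
Total connections = 19 × 16 = 304, but each diagonal is counted twice.
Number of diagonals = 304 / 2 = 152.

152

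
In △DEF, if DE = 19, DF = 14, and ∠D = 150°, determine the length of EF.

Law of cosines: EF^2 = 19^2 + 14^2 - 2(19)(14)cos(150°) = 266*sqrt(3) + 557, so EF = sqrt(266*sqrt(3) + 557).

sqrt(266*sqrt(3) + 557)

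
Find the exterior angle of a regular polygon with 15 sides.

Each exterior angle of a regular n-gon is 360 / n.
For n = 15: 360 / 15 = 24 degrees.

24 degrees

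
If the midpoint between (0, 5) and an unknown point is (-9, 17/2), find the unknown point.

Using the midpoint formula: M = ((x1 + x2)/2, (y1 + y2)/2)
We know M = (-9, 17/2) and L = (0, 5)
For x: -9 = (0 + x2)/2, so x2 = 2*-9 - 0 = -18
For y: 17/2 = (5 + y2)/2, so y2 = 2*17/2 - 5 = 12
K = (-18, 12)

(-18, 12)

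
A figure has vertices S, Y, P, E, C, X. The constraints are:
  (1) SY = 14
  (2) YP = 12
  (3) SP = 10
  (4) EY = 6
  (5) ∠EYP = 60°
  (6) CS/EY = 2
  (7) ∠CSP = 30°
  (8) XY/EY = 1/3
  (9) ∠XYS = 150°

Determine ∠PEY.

Step 1: By the law of cosines on triangle EYP: EP² = 6² + 12² − 2·6·12·cos(60°) = 108, so EP = 6·√3.
Step 2: By the inverse law of cosines on triangle PEY: cos(∠PEY) = ((6·√3)² + 6² − 12²) / (2·6·√3·6) = 0/124.71 = 0, so ∠PEY = 90°.

Therefore, the measure of angle ∠PEY = 90°.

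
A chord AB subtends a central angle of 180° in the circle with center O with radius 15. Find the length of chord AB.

Chord length = 2r sin(θ/2)
= 2 × 15 × sin(180°/2)
= 2 × 15 × sin(90°)
= 30

30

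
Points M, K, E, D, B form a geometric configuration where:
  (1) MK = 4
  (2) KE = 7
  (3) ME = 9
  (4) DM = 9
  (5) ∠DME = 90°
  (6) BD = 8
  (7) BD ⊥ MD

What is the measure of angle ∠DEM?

Step 1: By the law of cosines on triangle EMD: ED² = 9² + 9² − 2·9·9·cos(90°) = 162, so ED = 9·√2.
Step 2: By the inverse law of cosines on triangle DEM: cos(∠DEM) = ((9·√2)² + 9² − 9²) / (2·9·√2·9) = 162/229.1 = 0.7071, so ∠DEM = 45°.

Therefore, the measure of angle ∠DEM = 45°.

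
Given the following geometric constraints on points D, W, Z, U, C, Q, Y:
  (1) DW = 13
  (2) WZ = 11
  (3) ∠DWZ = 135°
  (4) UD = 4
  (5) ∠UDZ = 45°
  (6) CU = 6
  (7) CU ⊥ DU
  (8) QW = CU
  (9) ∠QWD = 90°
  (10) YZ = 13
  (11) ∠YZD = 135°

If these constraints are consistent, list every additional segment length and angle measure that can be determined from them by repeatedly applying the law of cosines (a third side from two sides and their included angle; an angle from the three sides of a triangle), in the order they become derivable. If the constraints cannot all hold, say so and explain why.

The constraints are consistent. Derivable facts, in order:
After 1 step:
- DC = 2·√13
- DQ ≈ 14.32
- DZ ≈ 22.19
After 2 steps:
- DY ≈ 32.7
- ZU ≈ 19.56
- ∠CDU = 56.31°
- ∠DCU = 33.69°
- ∠DQW = 65.22°
- ∠DZW = 24.48°
- ∠QDW = 24.78°
- ∠WDZ = 20.52°
After 3 steps:
- ∠DUZ = 126.69°
- ∠DYZ = 28.67°
- ∠DZU = 8.31°
- ∠YDZ = 16.33°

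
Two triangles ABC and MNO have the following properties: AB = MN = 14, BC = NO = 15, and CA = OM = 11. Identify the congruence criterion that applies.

Consider the given information: AB = MN = 14, BC = NO = 15, and CA = OM = 11
This is not ASA or AAS: ASA requires two angles and the side between them. AAS requires two angles and a non-included side.
The correct criterion is SSS. All three pairs of corresponding sides are equal (Side-Side-Side).

SSS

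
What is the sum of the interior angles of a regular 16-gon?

The sum of interior angles of an n-sided polygon is (n - 2) * 180.
For n = 16: (16 - 2) * 180 = 14 * 180 = 2520 degrees.

2520 degrees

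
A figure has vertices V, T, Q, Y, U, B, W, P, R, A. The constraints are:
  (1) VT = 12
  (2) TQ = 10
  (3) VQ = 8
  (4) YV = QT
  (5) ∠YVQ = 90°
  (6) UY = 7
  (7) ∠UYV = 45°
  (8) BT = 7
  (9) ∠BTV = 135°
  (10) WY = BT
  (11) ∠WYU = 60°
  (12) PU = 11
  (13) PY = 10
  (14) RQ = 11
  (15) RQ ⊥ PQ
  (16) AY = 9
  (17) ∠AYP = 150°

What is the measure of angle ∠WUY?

From the given relations: WY = BT = 7.
Step 1: By the law of cosines on triangle UYW: UW² = 7² + 7² − 2·7·7·cos(60°) = 49, so UW = 7.
Step 2: By the inverse law of cosines on triangle WUY: cos(∠WUY) = (7² + 7² − 7²) / (2·7·7) = 49/98 = 0.5, so ∠WUY = 60°.

Therefore, the measure of angle ∠WUY = 60°.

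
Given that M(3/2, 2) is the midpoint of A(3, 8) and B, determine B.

Using the midpoint formula: M = ((x1 + x2)/2, (y1 + y2)/2)
We know M = (3/2, 2) and A = (3, 8)
For x: 3/2 = (3 + x2)/2, so x2 = 2*3/2 - 3 = 0
For y: 2 = (8 + y2)/2, so y2 = 2*2 - 8 = -4
B = (0, -4)

(0, -4)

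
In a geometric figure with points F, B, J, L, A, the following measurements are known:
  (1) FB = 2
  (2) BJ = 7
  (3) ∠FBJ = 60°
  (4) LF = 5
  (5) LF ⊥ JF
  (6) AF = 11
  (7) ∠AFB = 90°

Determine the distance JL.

Step 1: By the law of cosines on triangle FBJ: FJ² = 2² + 7² − 2·2·7·cos(60°) = 39, so FJ = √39.
Step 2: By the law of cosines on triangle JFL: JL² = √39² + 5² − 2·√39·5·cos(90°) = 64, so JL = 8.

Therefore, the length of JL = 8.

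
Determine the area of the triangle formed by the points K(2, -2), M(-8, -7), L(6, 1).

Shoelace: Area = (1/2)|2(-7-1) + -8(1--2) + 6(-2--7)| = (1/2)(10) = 5

5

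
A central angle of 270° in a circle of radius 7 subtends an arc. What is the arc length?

The full circumference is 2πr = 2π(7) = 14*pi.
The arc spans 270° out of 360°, which is a fraction of 3/4.
Arc length = 14*pi × 3/4 = 21*pi/2.

21*pi/2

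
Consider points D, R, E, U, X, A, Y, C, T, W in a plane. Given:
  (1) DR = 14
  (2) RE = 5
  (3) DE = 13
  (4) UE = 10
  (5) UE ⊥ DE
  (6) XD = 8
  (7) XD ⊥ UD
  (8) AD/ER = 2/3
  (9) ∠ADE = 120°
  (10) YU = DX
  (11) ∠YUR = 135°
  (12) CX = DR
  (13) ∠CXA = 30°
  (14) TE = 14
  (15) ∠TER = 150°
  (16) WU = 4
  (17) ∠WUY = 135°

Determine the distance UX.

Step 1: By the law of cosines on triangle UED: UD² = 10² + 13² − 2·10·13·cos(90°) = 269, so UD ≈ 16.4.
Step 2: By the law of cosines on triangle UDX: UX² = 16.4² + 8² − 2·16.4·8·cos(90°) = 333, so UX = 3·√37.

Therefore, the length of UX = 3·√37.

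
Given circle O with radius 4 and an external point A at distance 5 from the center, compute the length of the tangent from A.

The tangent, radius, and line from the external point to the center form a right triangle.
The right angle is where the tangent meets the radius.
By the Pythagorean theorem: tangent² + 4² = 5²
tangent² = 25 - 16 = 9
tangent = 3

3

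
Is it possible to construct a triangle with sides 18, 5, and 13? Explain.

Check the triangle inequality: 5 + 13 = 18 ≤ 18.
Since the sum of two sides does not exceed the third, no triangle can be formed.

No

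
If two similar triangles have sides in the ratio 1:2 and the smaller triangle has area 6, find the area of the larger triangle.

For similar figures, the area ratio equals the square of the side ratio.
Side ratio (the smaller triangle to the larger triangle) = 1:2, so area ratio = 1^2:2^2 = 1:4.
If the area of the smaller triangle is 6, then the area of the larger triangle = 6 * (4/1) = 24.

24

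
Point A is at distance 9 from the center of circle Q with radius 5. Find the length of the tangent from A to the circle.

tangent = √(d² - r²) = √(9² - 5²) = √(81 - 25) = √56 = 2*sqrt(14)

2*sqrt(14)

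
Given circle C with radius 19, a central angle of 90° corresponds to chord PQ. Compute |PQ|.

Drop a perpendicular from the center to the chord, bisecting both the chord and the central angle.
Each half-chord = r sin(θ/2) = 19 sin(45°).
The full chord = 2 × 19 × sin(45°) = 19*sqrt(2).

19*sqrt(2)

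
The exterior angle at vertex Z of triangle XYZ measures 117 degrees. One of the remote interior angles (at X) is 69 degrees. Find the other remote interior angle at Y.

angle Y = 117 - 69 = 48 degrees (exterior angle theorem).

48 degrees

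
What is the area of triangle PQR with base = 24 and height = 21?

Area = (1/2)(24)(21) = 252

252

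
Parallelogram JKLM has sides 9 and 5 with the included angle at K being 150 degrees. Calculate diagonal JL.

Law of cosines: d^2 = 9^2 + 5^2 - 2(9)(5)cos(150°) = 45*sqrt(3) + 106, so d = sqrt(45*sqrt(3) + 106).

sqrt(45*sqrt(3) + 106)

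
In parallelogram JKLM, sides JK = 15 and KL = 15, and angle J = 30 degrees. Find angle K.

Consecutive angles are supplementary: angle K = 180 - 30 = 150 degrees.

150 degrees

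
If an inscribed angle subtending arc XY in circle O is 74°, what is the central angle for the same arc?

By the inscribed angle theorem, the central angle is twice the inscribed angle.
Central angle = 2 × 74° = 148°

148°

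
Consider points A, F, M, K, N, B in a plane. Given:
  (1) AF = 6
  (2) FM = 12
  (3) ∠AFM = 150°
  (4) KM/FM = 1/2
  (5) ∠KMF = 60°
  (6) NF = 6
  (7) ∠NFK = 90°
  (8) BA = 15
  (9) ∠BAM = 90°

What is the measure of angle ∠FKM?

From the given relations: KM = 1/2·FM = 1/2·12 = 6.
Step 1: By the law of cosines on triangle KMF: KF² = 6² + 12² − 2·6·12·cos(60°) = 108, so KF = 6·√3.
Step 2: By the inverse law of cosines on triangle FKM: cos(∠FKM) = ((6·√3)² + 6² − 12²) / (2·6·√3·6) = 0/124.71 = 0, so ∠FKM = 90°.

Therefore, the measure of angle ∠FKM = 90°.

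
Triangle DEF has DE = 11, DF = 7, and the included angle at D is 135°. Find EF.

Law of cosines: EF^2 = 11^2 + 7^2 - 2(11)(7)cos(135°) = 77*sqrt(2) + 170, so EF = sqrt(77*sqrt(2) + 170).

sqrt(77*sqrt(2) + 170)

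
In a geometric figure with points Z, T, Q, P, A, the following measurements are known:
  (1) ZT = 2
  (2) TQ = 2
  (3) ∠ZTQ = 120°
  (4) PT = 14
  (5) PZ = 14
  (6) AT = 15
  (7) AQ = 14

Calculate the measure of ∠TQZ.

Step 1: By the law of cosines on triangle QTZ: QZ² = 2² + 2² − 2·2·2·cos(120°) = 12, so QZ = 2·√3.
Step 2: By the inverse law of cosines on triangle TQZ: cos(∠TQZ) = (2² + (2·√3)² − 2²) / (2·2·2·√3) = 12/13.86 = 0.866, so ∠TQZ = 30°.

Therefore, the measure of angle ∠TQZ = 30°.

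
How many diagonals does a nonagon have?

Each of the 9 vertices connects to 6 non-adjacent vertices via diagonals.
Total connections = 9 × 6 = 54, but each diagonal is counted twice.
Number of diagonals = 54 / 2 = 27.

27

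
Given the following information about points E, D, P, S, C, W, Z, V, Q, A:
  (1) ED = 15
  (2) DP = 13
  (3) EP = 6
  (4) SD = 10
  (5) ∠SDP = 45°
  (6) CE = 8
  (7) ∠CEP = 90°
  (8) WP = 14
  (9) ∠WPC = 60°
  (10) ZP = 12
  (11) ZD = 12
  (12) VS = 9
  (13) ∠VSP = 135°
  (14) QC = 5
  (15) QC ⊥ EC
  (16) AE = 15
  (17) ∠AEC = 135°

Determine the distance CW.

Step 1: By the law of cosines on triangle CEP: CP² = 8² + 6² − 2·8·6·cos(90°) = 100, so CP = 10.
Step 2: By the law of cosines on triangle CPW: CW² = 10² + 14² − 2·10·14·cos(60°) = 156, so CW = 2·√39.

Therefore, the length of CW = 2·√39.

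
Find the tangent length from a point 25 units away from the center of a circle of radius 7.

Let T be the point of tangency. Then OT ⊥ AT (radius ⊥ tangent).
In right triangle OTA: OA² = OT² + AT²
25² = 7² + AT²
AT² = 576, AT = 24

24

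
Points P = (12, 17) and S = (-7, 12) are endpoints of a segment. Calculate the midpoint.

The midpoint is the average of the coordinates:
x: (12 + -7)/2 = 5/2
y: (17 + 12)/2 = 29/2
Midpoint = (5/2, 29/2)

(5/2, 29/2)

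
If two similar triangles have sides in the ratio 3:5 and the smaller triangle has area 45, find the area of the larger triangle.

For similar figures, the area ratio equals the square of the side ratio.
Side ratio (the smaller triangle to the larger triangle) = 3:5, so area ratio = 3^2:5^2 = 9:25.
If the area of the smaller triangle is 45, then the area of the larger triangle = 45 * (25/9) = 125.

125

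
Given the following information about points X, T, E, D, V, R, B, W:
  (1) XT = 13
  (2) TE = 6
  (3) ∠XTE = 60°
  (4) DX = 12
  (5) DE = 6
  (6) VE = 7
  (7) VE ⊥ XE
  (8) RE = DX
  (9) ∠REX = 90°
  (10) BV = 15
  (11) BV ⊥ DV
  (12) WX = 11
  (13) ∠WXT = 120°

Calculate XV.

Step 1: By the law of cosines on triangle ETX: EX² = 6² + 13² − 2·6·13·cos(60°) = 127, so EX = √127.
Step 2: By the law of cosines on triangle XEV: XV² = √127² + 7² − 2·√127·7·cos(90°) = 176, so XV = 4·√11.

Therefore, the length of XV = 4·√11.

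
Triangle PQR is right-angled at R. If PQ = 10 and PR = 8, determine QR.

Rearranging the Pythagorean theorem to solve for the unknown leg:
leg^2 = hypotenuse^2 - known_leg^2 = 100 - 64 = 36
leg = sqrt(36) = 6.

6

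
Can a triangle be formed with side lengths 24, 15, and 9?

Check the triangle inequality: 15 + 9 = 24 ≤ 24.
Since the sum of two sides does not exceed the third, no triangle can be formed.

No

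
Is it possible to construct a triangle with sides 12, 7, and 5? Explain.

Check the triangle inequality: 7 + 5 = 12 ≤ 12.
Since the sum of two sides does not exceed the third, no triangle can be formed.

No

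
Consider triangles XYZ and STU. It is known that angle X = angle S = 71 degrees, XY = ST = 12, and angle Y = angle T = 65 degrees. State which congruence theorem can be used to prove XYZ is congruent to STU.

The given information provides:
angle X = angle S = 71 degrees, XY = ST = 12, and angle Y = angle T = 65 degrees
This matches the ASA congruence theorem.
Two pairs of corresponding angles and the included side are equal (Angle-Side-Angle).

ASA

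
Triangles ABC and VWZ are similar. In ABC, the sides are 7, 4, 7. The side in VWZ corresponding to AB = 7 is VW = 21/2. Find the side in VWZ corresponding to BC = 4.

Since the triangles are similar, the ratio of corresponding sides is constant.
Scale factor k = VW / AB = 21/2 / 7 = 3/2
WZ = k * BC = 3/2 * 4 = 6

6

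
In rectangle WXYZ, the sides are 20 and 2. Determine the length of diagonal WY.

A rectangle's diagonal splits it into two right triangles, with the diagonal as the hypotenuse.
By the Pythagorean theorem, d^2 = 20^2 + 2^2 = 404.
Therefore d = sqrt(404) = 2*sqrt(101).

2*sqrt(101)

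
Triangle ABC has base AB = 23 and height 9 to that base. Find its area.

A triangle's area is half the area of a rectangle with the same base and height.
Area = (1/2) * 23 * 9 = 207/2.

207/2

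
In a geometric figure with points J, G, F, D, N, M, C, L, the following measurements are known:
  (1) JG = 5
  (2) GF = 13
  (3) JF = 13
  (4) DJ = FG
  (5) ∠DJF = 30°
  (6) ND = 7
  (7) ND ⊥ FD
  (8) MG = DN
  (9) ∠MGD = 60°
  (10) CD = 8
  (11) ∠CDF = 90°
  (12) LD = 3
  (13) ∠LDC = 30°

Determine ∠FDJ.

From the given relations: DJ = FG = 13.
Step 1: By the law of cosines on triangle DJF: DF² = 13² + 13² − 2·13·13·cos(30°) = 45.28, so DF ≈ 6.73.
Step 2: By the inverse law of cosines on triangle FDJ: cos(∠FDJ) = (6.73² + 13² − 13²) / (2·6.73·13) = 45.28/174.96 = 0.2588, so ∠FDJ = 75°.

Therefore, the measure of angle ∠FDJ = 75°.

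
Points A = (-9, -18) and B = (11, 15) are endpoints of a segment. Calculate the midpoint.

M = ((x₁ + x₂)/2, (y₁ + y₂)/2)
= ((-9 + 11)/2, (-18 + 15)/2)
= (2/2, -3/2) = (1, -3/2)

(1, -3/2)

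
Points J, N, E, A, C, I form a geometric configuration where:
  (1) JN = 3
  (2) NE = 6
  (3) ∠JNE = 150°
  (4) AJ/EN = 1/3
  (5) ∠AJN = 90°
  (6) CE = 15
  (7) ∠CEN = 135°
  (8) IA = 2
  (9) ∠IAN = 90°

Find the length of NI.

From the given relations: AJ = 1/3·EN = 1/3·6 = 2.
Step 1: By the law of cosines on triangle NJA: NA² = 3² + 2² − 2·3·2·cos(90°) = 13, so NA = √13.
Step 2: By the law of cosines on triangle NAI: NI² = √13² + 2² − 2·√13·2·cos(90°) = 17, so NI = √17.

Therefore, the length of NI = √17.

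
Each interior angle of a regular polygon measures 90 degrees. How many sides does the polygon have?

Exterior angle = 180 - 90 = 90. n = 360 / 90 = 4.

4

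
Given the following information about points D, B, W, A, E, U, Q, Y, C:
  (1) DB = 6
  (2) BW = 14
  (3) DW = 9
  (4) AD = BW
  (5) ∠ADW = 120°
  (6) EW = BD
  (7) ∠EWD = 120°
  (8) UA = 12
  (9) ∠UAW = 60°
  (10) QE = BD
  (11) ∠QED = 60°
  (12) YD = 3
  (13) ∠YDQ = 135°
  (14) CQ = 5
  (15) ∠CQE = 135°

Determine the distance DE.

From the given relations: EW = BD = 6.
Step 1: By the law of cosines on triangle DWE: DE² = 9² + 6² − 2·9·6·cos(120°) = 171, so DE = 3·√19.

Therefore, the length of DE = 3·√19.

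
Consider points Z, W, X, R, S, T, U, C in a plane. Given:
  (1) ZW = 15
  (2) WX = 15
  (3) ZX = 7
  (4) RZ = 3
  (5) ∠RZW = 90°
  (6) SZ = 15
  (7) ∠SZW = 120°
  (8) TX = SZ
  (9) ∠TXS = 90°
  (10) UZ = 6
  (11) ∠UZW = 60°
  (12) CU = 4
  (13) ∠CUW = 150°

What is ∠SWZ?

Step 1: By the law of cosines on triangle WZS: WS² = 15² + 15² − 2·15·15·cos(120°) = 675, so WS = 15·√3.
Step 2: By the inverse law of cosines on triangle SWZ: cos(∠SWZ) = ((15·√3)² + 15² − 15²) / (2·15·√3·15) = 675/779.42 = 0.866, so ∠SWZ = 30°.

Therefore, the measure of angle ∠SWZ = 30°.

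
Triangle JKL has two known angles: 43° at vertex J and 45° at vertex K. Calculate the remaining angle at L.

Let angle L = x. Then 43 + 45 + x = 180.
x = 180 - 88 = 92 degrees.

92 degrees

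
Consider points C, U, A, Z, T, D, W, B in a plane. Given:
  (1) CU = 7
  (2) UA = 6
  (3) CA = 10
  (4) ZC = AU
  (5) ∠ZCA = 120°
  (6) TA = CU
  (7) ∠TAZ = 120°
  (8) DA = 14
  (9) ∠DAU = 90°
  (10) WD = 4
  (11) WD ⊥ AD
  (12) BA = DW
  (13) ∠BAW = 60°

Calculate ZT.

From the given relations: ZC = AU = 6; TA = CU = 7.
Step 1: By the law of cosines on triangle ZCA: ZA² = 6² + 10² − 2·6·10·cos(120°) = 196, so ZA = 14.
Step 2: By the law of cosines on triangle ZAT: ZT² = 14² + 7² − 2·14·7·cos(120°) = 343, so ZT = 7·√7.

Therefore, the length of ZT = 7·√7.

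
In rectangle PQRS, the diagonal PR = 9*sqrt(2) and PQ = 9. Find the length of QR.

b = sqrt(d^2 - a^2) = sqrt(162 - 81) = sqrt(81) = 9

9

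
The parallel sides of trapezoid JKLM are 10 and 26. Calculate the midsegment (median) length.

midsegment = (10 + 26) / 2 = 36 / 2 = 18

18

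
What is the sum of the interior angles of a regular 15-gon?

The sum of interior angles of an n-sided polygon is (n - 2) * 180.
For n = 15: (15 - 2) * 180 = 13 * 180 = 2340 degrees.

2340 degrees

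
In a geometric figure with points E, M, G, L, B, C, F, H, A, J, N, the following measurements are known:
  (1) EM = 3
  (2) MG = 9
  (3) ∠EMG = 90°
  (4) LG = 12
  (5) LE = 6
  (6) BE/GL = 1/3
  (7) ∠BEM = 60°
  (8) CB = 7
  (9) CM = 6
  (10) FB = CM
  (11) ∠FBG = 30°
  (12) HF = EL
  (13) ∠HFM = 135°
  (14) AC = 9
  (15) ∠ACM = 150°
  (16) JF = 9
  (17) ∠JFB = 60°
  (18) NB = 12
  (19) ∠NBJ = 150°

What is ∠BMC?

From the given relations: BE = 1/3·GL = 1/3·12 = 4.
Step 1: By the law of cosines on triangle MEB: MB² = 3² + 4² − 2·3·4·cos(60°) = 13, so MB = √13.
Step 2: By the inverse law of cosines on triangle BMC: cos(∠BMC) = (√13² + 6² − 7²) / (2·√13·6) = 0/43.27 = 0, so ∠BMC = 90°.

Therefore, the measure of angle ∠BMC = 90°.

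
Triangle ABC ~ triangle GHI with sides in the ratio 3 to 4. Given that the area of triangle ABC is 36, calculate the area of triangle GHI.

Area ratio = (3/4)^2 = 9/16. Area of GHI = 36 * 16/9 = 64.

64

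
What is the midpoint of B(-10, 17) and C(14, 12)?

M = ((x₁ + x₂)/2, (y₁ + y₂)/2)
= ((-10 + 14)/2, (17 + 12)/2)
= (4/2, 29/2) = (2, 29/2)

(2, 29/2)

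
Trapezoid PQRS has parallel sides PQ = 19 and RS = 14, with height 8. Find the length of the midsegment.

midsegment = (19 + 14) / 2 = 33 / 2 = 33/2

33/2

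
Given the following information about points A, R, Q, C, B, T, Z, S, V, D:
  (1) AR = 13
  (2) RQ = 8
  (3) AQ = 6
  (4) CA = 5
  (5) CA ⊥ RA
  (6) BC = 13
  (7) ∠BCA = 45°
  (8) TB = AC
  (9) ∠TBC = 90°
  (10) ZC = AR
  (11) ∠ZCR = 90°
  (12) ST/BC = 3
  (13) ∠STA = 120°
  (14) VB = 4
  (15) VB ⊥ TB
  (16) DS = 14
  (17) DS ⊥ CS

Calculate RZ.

From the given relations: ZC = AR = 13.
Step 1: By the law of cosines on triangle CAR: CR² = 5² + 13² − 2·5·13·cos(90°) = 194, so CR = √194.
Step 2: By the law of cosines on triangle RCZ: RZ² = √194² + 13² − 2·√194·13·cos(90°) = 363, so RZ = 11·√3.

Therefore, the length of RZ = 11·√3.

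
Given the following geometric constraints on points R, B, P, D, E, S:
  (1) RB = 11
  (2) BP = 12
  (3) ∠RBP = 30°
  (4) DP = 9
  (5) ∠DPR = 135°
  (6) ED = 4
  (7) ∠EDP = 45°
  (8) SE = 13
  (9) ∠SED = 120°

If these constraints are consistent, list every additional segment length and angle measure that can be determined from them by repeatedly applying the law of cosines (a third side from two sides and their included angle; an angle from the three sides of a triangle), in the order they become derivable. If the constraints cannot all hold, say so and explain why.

The constraints are consistent. Derivable facts, in order:
After 1 step:
- DS ≈ 15.39
- PE ≈ 6.79
- RP ≈ 6.03
After 2 steps:
- RD ≈ 13.93
- ∠BPR = 65.78°
- ∠BRP = 84.22°
- ∠DEP = 110.38°
- ∠DPE = 24.62°
- ∠DSE = 13°
- ∠EDS = 47°
After 3 steps:
- ∠DRP = 27.18°
- ∠PDR = 17.82°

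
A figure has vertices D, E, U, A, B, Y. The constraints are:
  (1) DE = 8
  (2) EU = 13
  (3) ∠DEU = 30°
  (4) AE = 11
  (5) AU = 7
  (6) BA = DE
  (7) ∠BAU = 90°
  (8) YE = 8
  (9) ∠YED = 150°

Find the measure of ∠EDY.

Step 1: By the law of cosines on triangle DEY: DY² = 8² + 8² − 2·8·8·cos(150°) = 238.85, so DY ≈ 15.45.
Step 2: By the inverse law of cosines on triangle EDY: cos(∠EDY) = (8² + 15.45² − 8²) / (2·8·15.45) = 238.85/247.28 = 0.9659, so ∠EDY = 15°.

Therefore, the measure of angle ∠EDY = 15°.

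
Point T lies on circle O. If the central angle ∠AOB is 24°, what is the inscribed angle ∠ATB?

Inscribed angle = 24° / 2 = 12° (inscribed angle theorem).

12°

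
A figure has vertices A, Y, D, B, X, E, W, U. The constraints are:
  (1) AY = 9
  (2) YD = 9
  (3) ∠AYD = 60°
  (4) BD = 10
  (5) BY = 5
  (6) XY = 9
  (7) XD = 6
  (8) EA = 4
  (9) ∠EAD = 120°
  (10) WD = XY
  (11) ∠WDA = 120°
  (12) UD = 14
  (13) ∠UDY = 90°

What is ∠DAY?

Step 1: By the law of cosines on triangle AYD: AD² = 9² + 9² − 2·9·9·cos(60°) = 81, so AD = 9.
Step 2: By the inverse law of cosines on triangle DAY: cos(∠DAY) = (9² + 9² − 9²) / (2·9·9) = 81/162 = 0.5, so ∠DAY = 60°.

Therefore, the measure of angle ∠DAY = 60°.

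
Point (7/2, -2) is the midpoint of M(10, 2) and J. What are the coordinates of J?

Using the midpoint formula: M = ((x1 + x2)/2, (y1 + y2)/2)
We know M = (7/2, -2) and M = (10, 2)
For x: 7/2 = (10 + x2)/2, so x2 = 2*7/2 - 10 = -3
For y: -2 = (2 + y2)/2, so y2 = 2*-2 - 2 = -6
J = (-3, -6)

(-3, -6)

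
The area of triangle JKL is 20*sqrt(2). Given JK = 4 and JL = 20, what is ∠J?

Area = (1/2) * a * b * sin(C)
sin(C) = 2 * Area / (a * b)
sin(C) = 2 * 20*sqrt(2) / (4 * 20)
sin(C) = sqrt(2)/2
C = arcsin(sqrt(2)/2) = 45°
Since sin(180° - C) = sin(C), the obtuse angle 135° gives the same area, so C = 45° or C = 135°.

45° or 135°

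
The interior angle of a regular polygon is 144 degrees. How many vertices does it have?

Exterior angle = 180 - 144 = 36. n = 360 / 36 = 10.

10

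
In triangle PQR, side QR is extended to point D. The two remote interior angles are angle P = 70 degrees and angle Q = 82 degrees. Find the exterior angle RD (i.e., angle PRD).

The interior angle at R is 180 - 70 - 82 = 28 degrees.
The exterior angle and interior angle at R are supplementary:
Exterior angle = 180 - 28 = 152 degrees.

152 degrees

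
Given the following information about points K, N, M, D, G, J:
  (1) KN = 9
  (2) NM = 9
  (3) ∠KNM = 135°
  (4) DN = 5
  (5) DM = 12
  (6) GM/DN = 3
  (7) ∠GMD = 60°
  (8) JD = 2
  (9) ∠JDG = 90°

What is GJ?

From the given relations: GM = 3·DN = 3·5 = 15.
Step 1: By the law of cosines on triangle GMD: GD² = 15² + 12² − 2·15·12·cos(60°) = 189, so GD = 3·√21.
Step 2: By the law of cosines on triangle GDJ: GJ² = (3·√21)² + 2² − 2·3·√21·2·cos(90°) = 193, so GJ = √193.

Therefore, the length of GJ = √193.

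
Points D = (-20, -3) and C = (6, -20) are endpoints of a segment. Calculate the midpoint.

M = ((x₁ + x₂)/2, (y₁ + y₂)/2)
= ((-20 + 6)/2, (-3 + -20)/2)
= (-14/2, -23/2) = (-7, -23/2)

(-7, -23/2)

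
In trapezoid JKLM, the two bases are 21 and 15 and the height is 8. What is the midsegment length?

midsegment = (21 + 15) / 2 = 36 / 2 = 18

18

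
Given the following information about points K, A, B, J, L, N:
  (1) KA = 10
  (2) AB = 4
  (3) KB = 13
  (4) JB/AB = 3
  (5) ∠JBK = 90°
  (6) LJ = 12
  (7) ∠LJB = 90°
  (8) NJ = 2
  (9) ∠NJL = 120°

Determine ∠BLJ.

From the given relations: JB = 3·AB = 3·4 = 12.
Step 1: By the law of cosines on triangle LJB: LB² = 12² + 12² − 2·12·12·cos(90°) = 288, so LB = 12·√2.
Step 2: By the inverse law of cosines on triangle BLJ: cos(∠BLJ) = ((12·√2)² + 12² − 12²) / (2·12·√2·12) = 288/407.29 = 0.7071, so ∠BLJ = 45°.

Therefore, the measure of angle ∠BLJ = 45°.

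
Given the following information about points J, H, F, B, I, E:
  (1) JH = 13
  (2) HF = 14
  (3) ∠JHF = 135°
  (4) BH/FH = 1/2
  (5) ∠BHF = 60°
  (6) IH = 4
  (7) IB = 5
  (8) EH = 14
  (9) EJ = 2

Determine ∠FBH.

From the given relations: BH = 1/2·FH = 1/2·14 = 7.
Step 1: By the law of cosines on triangle BHF: BF² = 7² + 14² − 2·7·14·cos(60°) = 147, so BF = 7·√3.
Step 2: By the inverse law of cosines on triangle FBH: cos(∠FBH) = ((7·√3)² + 7² − 14²) / (2·7·√3·7) = 0/169.74 = 0, so ∠FBH = 90°.

Therefore, the measure of angle ∠FBH = 90°.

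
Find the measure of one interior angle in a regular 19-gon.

Each interior angle of a regular n-gon is (n - 2) * 180 / n.
For n = 19: (19 - 2) * 180 / 19 = 3060/19 = 3060/19 degrees.

3060/19 degrees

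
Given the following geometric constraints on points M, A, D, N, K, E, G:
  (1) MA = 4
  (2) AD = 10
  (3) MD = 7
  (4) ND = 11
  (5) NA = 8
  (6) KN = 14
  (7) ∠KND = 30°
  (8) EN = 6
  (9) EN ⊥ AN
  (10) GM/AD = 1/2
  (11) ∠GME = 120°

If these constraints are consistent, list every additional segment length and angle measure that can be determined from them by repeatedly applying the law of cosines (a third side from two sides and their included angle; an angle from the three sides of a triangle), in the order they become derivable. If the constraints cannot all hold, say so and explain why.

The constraints are consistent. Derivable facts, in order:
After 1 step:
- AE = 10
- DK ≈ 7.09
- ∠ADM = 18.19°
- ∠ADN = 44.47°
- ∠AMD = 128.68°
- ∠AND = 61.12°
- ∠DAM = 33.12°
- ∠DAN = 74.41°
After 2 steps:
- ∠AEN = 53.13°
- ∠DKN = 50.87°
- ∠EAN = 36.87°
- ∠KDN = 99.13°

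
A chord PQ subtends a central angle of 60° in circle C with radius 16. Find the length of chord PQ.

Chord length = 2r sin(θ/2)
= 2 × 16 × sin(60°/2)
= 2 × 16 × sin(30°)
= 16

16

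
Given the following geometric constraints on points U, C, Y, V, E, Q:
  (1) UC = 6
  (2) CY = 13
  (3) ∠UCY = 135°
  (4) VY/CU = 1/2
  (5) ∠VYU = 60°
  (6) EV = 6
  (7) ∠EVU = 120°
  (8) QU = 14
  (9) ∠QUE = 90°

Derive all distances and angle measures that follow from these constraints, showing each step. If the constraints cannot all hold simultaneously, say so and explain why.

The constraints are consistent.

From the given relations:
  VY = 1/2·CU = 1/2·6 = 3

Step 1: From UC = 6, CY = 13, and ∠UCY = 135°, by the law of cosines:
  UY² = UC² + CY² - 2·UC·CY·cos(135°) = 36 + 169 + 110.3 = 315.3
  UY ≈ 17.76

Step 2: From UY = 17.76, YV = 3, and ∠UYV = 60°, by the law of cosines:
  UV² = UY² + YV² - 2·UY·YV·cos(60°) = 315.3 + 9 - 53.27 = 271
  UV ≈ 16.46

Step 3: From UC = 6, UY = 17.76, CY = 13, by the inverse law of cosines:
  cos(∠CUY) = (UC² + UY² - CY²) / (2·UC·UY)
  ∠CUY = 31.18°

Step 4: From YC = 13, YU = 17.76, CU = 6, by the inverse law of cosines:
  cos(∠CYU) = (YC² + YU² - CU²) / (2·YC·YU)
  ∠CYU = 13.82°

Step 5: From UV = 16.46, VE = 6, and ∠UVE = 120°, by the law of cosines:
  UE² = UV² + VE² - 2·UV·VE·cos(120°) = 271 + 36 + 98.78 = 405.8
  UE ≈ 20.14

Step 6: From UV = 16.46, UY = 17.76, VY = 3, by the inverse law of cosines:
  cos(∠VUY) = (UV² + UY² - VY²) / (2·UV·UY)
  ∠VUY = 9.08°

Step 7: From VU = 16.46, VY = 3, UY = 17.76, by the inverse law of cosines:
  cos(∠UVY) = (VU² + VY² - UY²) / (2·VU·VY)
  ∠UVY = 110.92°

Step 8: From EU = 20.14, UQ = 14, and ∠EUQ = 90°, by the law of cosines:
  EQ² = EU² + UQ² - 2·EU·UQ·cos(90°) = 405.8 + 196 - 0 = 601.8
  EQ ≈ 24.53

Step 9: From UE = 20.14, UV = 16.46, EV = 6, by the inverse law of cosines:
  cos(∠EUV) = (UE² + UV² - EV²) / (2·UE·UV)
  ∠EUV = 14.95°

Step 10: From EU = 20.14, EV = 6, UV = 16.46, by the inverse law of cosines:
  cos(∠UEV) = (EU² + EV² - UV²) / (2·EU·EV)
  ∠UEV = 45.05°

Step 11: From EQ = 24.53, EU = 20.14, QU = 14, by the inverse law of cosines:
  cos(∠QEU) = (EQ² + EU² - QU²) / (2·EQ·EU)
  ∠QEU = 34.8°

Step 12: From QE = 24.53, QU = 14, EU = 20.14, by the inverse law of cosines:
  cos(∠EQU) = (QE² + QU² - EU²) / (2·QE·QU)
  ∠EQU = 55.2°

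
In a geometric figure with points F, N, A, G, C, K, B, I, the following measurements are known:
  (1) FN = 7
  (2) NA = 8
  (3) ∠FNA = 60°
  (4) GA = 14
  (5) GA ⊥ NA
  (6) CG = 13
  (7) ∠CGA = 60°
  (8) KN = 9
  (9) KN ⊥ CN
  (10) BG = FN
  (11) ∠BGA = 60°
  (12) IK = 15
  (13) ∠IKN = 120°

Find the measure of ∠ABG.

From the given relations: BG = FN = 7.
Step 1: By the law of cosines on triangle BGA: BA² = 7² + 14² − 2·7·14·cos(60°) = 147, so BA = 7·√3.
Step 2: By the inverse law of cosines on triangle ABG: cos(∠ABG) = ((7·√3)² + 7² − 14²) / (2·7·√3·7) = 0/169.74 = 0, so ∠ABG = 90°.

Therefore, the measure of angle ∠ABG = 90°.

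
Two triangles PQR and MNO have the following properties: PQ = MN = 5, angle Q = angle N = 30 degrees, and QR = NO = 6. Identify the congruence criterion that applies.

The given information matches SAS: Two pairs of corresponding sides and the included angle are equal (Side-Angle-Side).

SAS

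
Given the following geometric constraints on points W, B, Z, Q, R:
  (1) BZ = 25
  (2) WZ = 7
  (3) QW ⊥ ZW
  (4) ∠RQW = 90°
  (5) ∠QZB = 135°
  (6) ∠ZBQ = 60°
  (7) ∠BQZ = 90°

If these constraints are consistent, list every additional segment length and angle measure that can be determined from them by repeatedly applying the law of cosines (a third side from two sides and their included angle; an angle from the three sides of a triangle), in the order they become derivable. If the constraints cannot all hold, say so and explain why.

These constraints are not satisfiable: (5), (6) and (7) are the three interior angles of triangle QZB, which must sum to 180°, but 135° + 60° + 90° = 285°. No planar figure meets all of them, so nothing further can be derived.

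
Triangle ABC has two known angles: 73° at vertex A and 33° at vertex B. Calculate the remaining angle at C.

By the triangle angle sum property, the three interior angles of any triangle add up to 180°.
We know angle A = 73° and angle B = 33°, so their sum is 106°.
Therefore angle C = 180° - 106° = 74°.

74 degrees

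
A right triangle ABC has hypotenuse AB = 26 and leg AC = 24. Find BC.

BC = sqrt(26^2 - 24^2) = sqrt(100) = 10

10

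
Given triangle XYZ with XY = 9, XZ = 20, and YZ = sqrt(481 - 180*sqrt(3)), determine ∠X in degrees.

By the inverse law of cosines: cos(X) = (XY² + XZ² - YZ²) / (2 × XY × XZ)
cos(X) = (9² + 20² - (sqrt(481 - 180*sqrt(3)))²) / (2 × 9 × 20)
cos(X) = (81 + 400 - (481 - 180*sqrt(3))) / 360
cos(X) = sqrt(3)/2
X = arccos(sqrt(3)/2) = 30°

30°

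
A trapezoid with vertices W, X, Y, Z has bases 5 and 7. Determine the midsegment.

The midsegment (median) of a trapezoid connects the midpoints of the non-parallel sides.
Its length is the average of the two bases: (5 + 7) / 2 = 6.

6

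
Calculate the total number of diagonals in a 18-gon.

Total line segments between 18 vertices = C(18,2) = 153.
Subtract the 18 sides: 153 - 18 = 135 diagonals.

135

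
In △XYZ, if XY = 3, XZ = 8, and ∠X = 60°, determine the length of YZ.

When two sides and the included angle are known, the law of cosines gives the third side.
c^2 = a^2 + b^2 - 2ab cos(C) generalizes the Pythagorean theorem to non-right triangles.
Here: YZ^2 = 9 + 64 - 48*(1/2) = 49
YZ = 7

7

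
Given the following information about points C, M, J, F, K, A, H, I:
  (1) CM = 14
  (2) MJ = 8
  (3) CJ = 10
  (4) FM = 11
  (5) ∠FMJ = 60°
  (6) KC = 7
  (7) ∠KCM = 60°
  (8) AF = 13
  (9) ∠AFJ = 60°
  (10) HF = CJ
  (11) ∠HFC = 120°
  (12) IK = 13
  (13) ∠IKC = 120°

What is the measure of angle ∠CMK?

Step 1: By the law of cosines on triangle MCK: MK² = 14² + 7² − 2·14·7·cos(60°) = 147, so MK = 7·√3.
Step 2: By the inverse law of cosines on triangle CMK: cos(∠CMK) = (14² + (7·√3)² − 7²) / (2·14·7·√3) = 294/339.48 = 0.866, so ∠CMK = 30°.

Therefore, the measure of angle ∠CMK = 30°.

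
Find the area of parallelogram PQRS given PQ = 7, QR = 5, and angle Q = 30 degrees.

The area of a parallelogram equals the product of two adjacent sides times the sine of the included angle.
This is because the height equals 5 * sin(30°) = 5/2.
Area = 7 * 5/2 = 35/2

35/2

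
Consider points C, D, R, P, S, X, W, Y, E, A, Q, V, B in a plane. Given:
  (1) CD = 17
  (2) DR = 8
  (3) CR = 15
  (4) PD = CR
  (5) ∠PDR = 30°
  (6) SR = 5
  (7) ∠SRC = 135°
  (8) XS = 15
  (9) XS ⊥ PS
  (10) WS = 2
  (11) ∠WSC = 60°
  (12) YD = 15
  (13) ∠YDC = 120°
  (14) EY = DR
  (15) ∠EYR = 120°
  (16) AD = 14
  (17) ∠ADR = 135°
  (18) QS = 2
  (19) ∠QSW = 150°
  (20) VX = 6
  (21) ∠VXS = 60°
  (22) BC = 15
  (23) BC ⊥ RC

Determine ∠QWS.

Step 1: By the law of cosines on triangle WSQ: WQ² = 2² + 2² − 2·2·2·cos(150°) = 14.93, so WQ ≈ 3.86.
Step 2: By the inverse law of cosines on triangle QWS: cos(∠QWS) = (3.86² + 2² − 2²) / (2·3.86·2) = 14.93/15.45 = 0.9659, so ∠QWS = 15°.

Therefore, the measure of angle ∠QWS = 15°.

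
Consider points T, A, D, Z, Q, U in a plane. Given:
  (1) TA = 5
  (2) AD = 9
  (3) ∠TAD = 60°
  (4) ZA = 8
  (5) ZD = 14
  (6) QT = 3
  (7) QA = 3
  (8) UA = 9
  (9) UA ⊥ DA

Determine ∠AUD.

Step 1: By the law of cosines on triangle UAD: UD² = 9² + 9² − 2·9·9·cos(90°) = 162, so UD = 9·√2.
Step 2: By the inverse law of cosines on triangle AUD: cos(∠AUD) = (9² + (9·√2)² − 9²) / (2·9·9·√2) = 162/229.1 = 0.7071, so ∠AUD = 45°.

Therefore, the measure of angle ∠AUD = 45°.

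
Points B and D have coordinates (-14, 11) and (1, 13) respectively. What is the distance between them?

d = sqrt((1 - -14)^2 + (13 - 11)^2)
d = sqrt(15^2 + 2^2)
d = sqrt(225 + 4)
d = sqrt(229)

sqrt(229)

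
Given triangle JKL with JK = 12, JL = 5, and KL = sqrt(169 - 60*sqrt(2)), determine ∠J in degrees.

By the inverse law of cosines: cos(J) = (JK² + JL² - KL²) / (2 × JK × JL)
cos(J) = (12² + 5² - (sqrt(169 - 60*sqrt(2)))²) / (2 × 12 × 5)
cos(J) = (144 + 25 - (169 - 60*sqrt(2))) / 120
cos(J) = sqrt(2)/2
J = arccos(sqrt(2)/2) = 45°

45°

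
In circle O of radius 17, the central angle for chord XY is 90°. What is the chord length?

Drop a perpendicular from the center to the chord, bisecting both the chord and the central angle.
Each half-chord = r sin(θ/2) = 17 sin(45°).
The full chord = 2 × 17 × sin(45°) = 17*sqrt(2).

17*sqrt(2)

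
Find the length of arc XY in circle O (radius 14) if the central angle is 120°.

Arc length = 2πr × θ/360
= 2π × 14 × 1/3
= 28*pi/3

28*pi/3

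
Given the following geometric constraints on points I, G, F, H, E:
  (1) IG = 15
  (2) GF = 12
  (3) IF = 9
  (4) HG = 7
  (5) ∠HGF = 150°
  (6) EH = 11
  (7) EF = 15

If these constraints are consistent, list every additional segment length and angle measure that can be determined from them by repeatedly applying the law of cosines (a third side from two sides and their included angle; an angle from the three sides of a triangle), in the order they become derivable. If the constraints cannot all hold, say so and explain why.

The constraints are consistent. Derivable facts, in order:
After 1 step:
- FH ≈ 18.4
- ∠FGI = 36.87°
- ∠FIG = 53.13°
- ∠GFI = 90°
After 2 steps:
- ∠EFH = 36.71°
- ∠EHF = 54.6°
- ∠FEH = 88.7°
- ∠FHG = 19.03°
- ∠GFH = 10.97°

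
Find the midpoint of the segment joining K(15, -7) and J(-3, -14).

M = ((x₁ + x₂)/2, (y₁ + y₂)/2)
= ((15 + -3)/2, (-7 + -14)/2)
= (12/2, -21/2) = (6, -21/2)

(6, -21/2)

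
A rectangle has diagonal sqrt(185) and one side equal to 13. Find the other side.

b = sqrt(d^2 - a^2) = sqrt(185 - 169) = sqrt(16) = 4

4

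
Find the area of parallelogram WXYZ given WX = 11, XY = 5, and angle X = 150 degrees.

The area of a parallelogram equals the product of two adjacent sides times the sine of the included angle.
This is because the height equals 5 * sin(150°) = 5/2.
Area = 11 * 5/2 = 55/2

55/2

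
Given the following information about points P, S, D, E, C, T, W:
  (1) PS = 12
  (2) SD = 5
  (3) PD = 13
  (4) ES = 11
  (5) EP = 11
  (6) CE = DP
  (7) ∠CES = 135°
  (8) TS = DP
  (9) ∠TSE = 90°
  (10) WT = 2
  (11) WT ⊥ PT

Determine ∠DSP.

Step 1: By the inverse law of cosines on triangle DSP: cos(∠DSP) = (5² + 12² − 13²) / (2·5·12) = 0/120 = 0, so ∠DSP = 90°.

Therefore, the measure of angle ∠DSP = 90°.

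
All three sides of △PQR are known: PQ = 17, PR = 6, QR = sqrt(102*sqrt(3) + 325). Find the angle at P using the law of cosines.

cos(P) = (17² + 6² - (sqrt(102*sqrt(3) + 325))²) / (2 × 17 × 6) = -sqrt(3)/2, so P = arccos(-sqrt(3)/2) = 150°.

150°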